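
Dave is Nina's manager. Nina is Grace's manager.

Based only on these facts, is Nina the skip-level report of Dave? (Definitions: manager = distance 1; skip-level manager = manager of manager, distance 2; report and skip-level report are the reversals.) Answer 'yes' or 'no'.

Reconstructing the manager chain from the given facts:
  Dave -> Nina -> Grace
(each arrow means 'manager of the next')
Positions in the chain (0 = top):
  position of Dave: 0
  position of Nina: 1
  position of Grace: 2

Nina is at position 1, Dave is at position 0; signed distance (j - i) = -1.
'skip-level report' requires j - i = -2. Actual distance is -1, so the relation does NOT hold.

Answer: no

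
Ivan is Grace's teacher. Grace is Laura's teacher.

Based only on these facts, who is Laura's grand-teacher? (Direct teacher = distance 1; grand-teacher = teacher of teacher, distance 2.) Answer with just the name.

Answer: Ivan

Derivation:
Reconstructing the teacher chain from the given facts:
  Ivan -> Grace -> Laura
(each arrow means 'teacher of the next')
Positions in the chain (0 = top):
  position of Ivan: 0
  position of Grace: 1
  position of Laura: 2

Laura is at position 2; the grand-teacher is 2 steps up the chain, i.e. position 0: Ivan.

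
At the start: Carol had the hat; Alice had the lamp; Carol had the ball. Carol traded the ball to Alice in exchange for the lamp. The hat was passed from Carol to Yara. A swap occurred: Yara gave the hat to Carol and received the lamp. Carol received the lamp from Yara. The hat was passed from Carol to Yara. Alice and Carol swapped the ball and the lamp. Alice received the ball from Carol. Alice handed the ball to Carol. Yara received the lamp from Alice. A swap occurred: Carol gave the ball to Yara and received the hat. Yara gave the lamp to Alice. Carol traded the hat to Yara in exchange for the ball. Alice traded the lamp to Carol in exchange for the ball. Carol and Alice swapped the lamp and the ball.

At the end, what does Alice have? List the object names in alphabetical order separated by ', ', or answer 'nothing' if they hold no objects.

Tracking all object holders:
Start: hat:Carol, lamp:Alice, ball:Carol
Event 1 (swap ball<->lamp: now ball:Alice, lamp:Carol). State: hat:Carol, lamp:Carol, ball:Alice
Event 2 (give hat: Carol -> Yara). State: hat:Yara, lamp:Carol, ball:Alice
Event 3 (swap hat<->lamp: now hat:Carol, lamp:Yara). State: hat:Carol, lamp:Yara, ball:Alice
Event 4 (give lamp: Yara -> Carol). State: hat:Carol, lamp:Carol, ball:Alice
Event 5 (give hat: Carol -> Yara). State: hat:Yara, lamp:Carol, ball:Alice
Event 6 (swap ball<->lamp: now ball:Carol, lamp:Alice). State: hat:Yara, lamp:Alice, ball:Carol
Event 7 (give ball: Carol -> Alice). State: hat:Yara, lamp:Alice, ball:Alice
Event 8 (give ball: Alice -> Carol). State: hat:Yara, lamp:Alice, ball:Carol
Event 9 (give lamp: Alice -> Yara). State: hat:Yara, lamp:Yara, ball:Carol
Event 10 (swap ball<->hat: now ball:Yara, hat:Carol). State: hat:Carol, lamp:Yara, ball:Yara
Event 11 (give lamp: Yara -> Alice). State: hat:Carol, lamp:Alice, ball:Yara
Event 12 (swap hat<->ball: now hat:Yara, ball:Carol). State: hat:Yara, lamp:Alice, ball:Carol
Event 13 (swap lamp<->ball: now lamp:Carol, ball:Alice). State: hat:Yara, lamp:Carol, ball:Alice
Event 14 (swap lamp<->ball: now lamp:Alice, ball:Carol). State: hat:Yara, lamp:Alice, ball:Carol

Final state: hat:Yara, lamp:Alice, ball:Carol
Alice holds: lamp.

Answer: lamp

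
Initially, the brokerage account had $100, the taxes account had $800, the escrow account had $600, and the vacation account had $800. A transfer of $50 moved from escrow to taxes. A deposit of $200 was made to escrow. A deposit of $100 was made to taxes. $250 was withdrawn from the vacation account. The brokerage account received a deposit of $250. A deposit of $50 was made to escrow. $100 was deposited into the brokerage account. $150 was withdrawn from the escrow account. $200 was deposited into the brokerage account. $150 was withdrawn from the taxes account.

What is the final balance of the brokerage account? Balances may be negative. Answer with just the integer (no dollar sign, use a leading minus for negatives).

Answer: 650

Derivation:
Tracking account balances step by step:
Start: brokerage=100, taxes=800, escrow=600, vacation=800
Event 1 (transfer 50 escrow -> taxes): escrow: 600 - 50 = 550, taxes: 800 + 50 = 850. Balances: brokerage=100, taxes=850, escrow=550, vacation=800
Event 2 (deposit 200 to escrow): escrow: 550 + 200 = 750. Balances: brokerage=100, taxes=850, escrow=750, vacation=800
Event 3 (deposit 100 to taxes): taxes: 850 + 100 = 950. Balances: brokerage=100, taxes=950, escrow=750, vacation=800
Event 4 (withdraw 250 from vacation): vacation: 800 - 250 = 550. Balances: brokerage=100, taxes=950, escrow=750, vacation=550
Event 5 (deposit 250 to brokerage): brokerage: 100 + 250 = 350. Balances: brokerage=350, taxes=950, escrow=750, vacation=550
Event 6 (deposit 50 to escrow): escrow: 750 + 50 = 800. Balances: brokerage=350, taxes=950, escrow=800, vacation=550
Event 7 (deposit 100 to brokerage): brokerage: 350 + 100 = 450. Balances: brokerage=450, taxes=950, escrow=800, vacation=550
Event 8 (withdraw 150 from escrow): escrow: 800 - 150 = 650. Balances: brokerage=450, taxes=950, escrow=650, vacation=550
Event 9 (deposit 200 to brokerage): brokerage: 450 + 200 = 650. Balances: brokerage=650, taxes=950, escrow=650, vacation=550
Event 10 (withdraw 150 from taxes): taxes: 950 - 150 = 800. Balances: brokerage=650, taxes=800, escrow=650, vacation=550

Final balance of brokerage: 650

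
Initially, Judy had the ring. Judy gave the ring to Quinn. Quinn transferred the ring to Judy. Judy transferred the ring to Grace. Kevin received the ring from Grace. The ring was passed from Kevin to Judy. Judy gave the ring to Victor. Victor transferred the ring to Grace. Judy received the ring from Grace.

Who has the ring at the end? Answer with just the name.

Answer: Judy

Derivation:
Tracking the ring through each event:
Start: Judy has the ring.
After event 1: Quinn has the ring.
After event 2: Judy has the ring.
After event 3: Grace has the ring.
After event 4: Kevin has the ring.
After event 5: Judy has the ring.
After event 6: Victor has the ring.
After event 7: Grace has the ring.
After event 8: Judy has the ring.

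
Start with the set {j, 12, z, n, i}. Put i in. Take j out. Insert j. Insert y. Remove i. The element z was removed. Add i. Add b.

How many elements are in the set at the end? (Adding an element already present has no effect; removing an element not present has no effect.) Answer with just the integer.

Tracking the set through each operation:
Start: {12, i, j, n, z}
Event 1 (add i): already present, no change. Set: {12, i, j, n, z}
Event 2 (remove j): removed. Set: {12, i, n, z}
Event 3 (add j): added. Set: {12, i, j, n, z}
Event 4 (add y): added. Set: {12, i, j, n, y, z}
Event 5 (remove i): removed. Set: {12, j, n, y, z}
Event 6 (remove z): removed. Set: {12, j, n, y}
Event 7 (add i): added. Set: {12, i, j, n, y}
Event 8 (add b): added. Set: {12, b, i, j, n, y}

Final set: {12, b, i, j, n, y} (size 6)

Answer: 6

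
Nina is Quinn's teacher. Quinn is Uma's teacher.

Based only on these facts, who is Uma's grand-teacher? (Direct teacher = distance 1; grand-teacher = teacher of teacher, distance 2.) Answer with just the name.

Answer: Nina

Derivation:
Reconstructing the teacher chain from the given facts:
  Nina -> Quinn -> Uma
(each arrow means 'teacher of the next')
Positions in the chain (0 = top):
  position of Nina: 0
  position of Quinn: 1
  position of Uma: 2

Uma is at position 2; the grand-teacher is 2 steps up the chain, i.e. position 0: Nina.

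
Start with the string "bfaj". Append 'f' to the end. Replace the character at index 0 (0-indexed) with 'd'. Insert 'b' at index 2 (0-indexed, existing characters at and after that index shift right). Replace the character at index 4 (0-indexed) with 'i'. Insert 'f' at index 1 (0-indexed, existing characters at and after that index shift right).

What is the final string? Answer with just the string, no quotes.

Answer: dffbaif

Derivation:
Applying each edit step by step:
Start: "bfaj"
Op 1 (append 'f'): "bfaj" -> "bfajf"
Op 2 (replace idx 0: 'b' -> 'd'): "bfajf" -> "dfajf"
Op 3 (insert 'b' at idx 2): "dfajf" -> "dfbajf"
Op 4 (replace idx 4: 'j' -> 'i'): "dfbajf" -> "dfbaif"
Op 5 (insert 'f' at idx 1): "dfbaif" -> "dffbaif"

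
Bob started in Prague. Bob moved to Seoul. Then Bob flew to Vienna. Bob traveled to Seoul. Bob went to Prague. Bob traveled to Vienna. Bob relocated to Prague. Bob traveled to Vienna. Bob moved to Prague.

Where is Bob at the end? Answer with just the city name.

Tracking Bob's location:
Start: Bob is in Prague.
After move 1: Prague -> Seoul. Bob is in Seoul.
After move 2: Seoul -> Vienna. Bob is in Vienna.
After move 3: Vienna -> Seoul. Bob is in Seoul.
After move 4: Seoul -> Prague. Bob is in Prague.
After move 5: Prague -> Vienna. Bob is in Vienna.
After move 6: Vienna -> Prague. Bob is in Prague.
After move 7: Prague -> Vienna. Bob is in Vienna.
After move 8: Vienna -> Prague. Bob is in Prague.

Answer: Prague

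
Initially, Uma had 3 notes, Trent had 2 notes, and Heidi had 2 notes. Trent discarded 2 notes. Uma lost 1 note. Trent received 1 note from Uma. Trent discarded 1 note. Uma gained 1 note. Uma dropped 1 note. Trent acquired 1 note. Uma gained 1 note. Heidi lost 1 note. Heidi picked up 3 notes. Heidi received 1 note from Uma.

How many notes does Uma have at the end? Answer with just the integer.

Tracking counts step by step:
Start: Uma=3, Trent=2, Heidi=2
Event 1 (Trent -2): Trent: 2 -> 0. State: Uma=3, Trent=0, Heidi=2
Event 2 (Uma -1): Uma: 3 -> 2. State: Uma=2, Trent=0, Heidi=2
Event 3 (Uma -> Trent, 1): Uma: 2 -> 1, Trent: 0 -> 1. State: Uma=1, Trent=1, Heidi=2
Event 4 (Trent -1): Trent: 1 -> 0. State: Uma=1, Trent=0, Heidi=2
Event 5 (Uma +1): Uma: 1 -> 2. State: Uma=2, Trent=0, Heidi=2
Event 6 (Uma -1): Uma: 2 -> 1. State: Uma=1, Trent=0, Heidi=2
Event 7 (Trent +1): Trent: 0 -> 1. State: Uma=1, Trent=1, Heidi=2
Event 8 (Uma +1): Uma: 1 -> 2. State: Uma=2, Trent=1, Heidi=2
Event 9 (Heidi -1): Heidi: 2 -> 1. State: Uma=2, Trent=1, Heidi=1
Event 10 (Heidi +3): Heidi: 1 -> 4. State: Uma=2, Trent=1, Heidi=4
Event 11 (Uma -> Heidi, 1): Uma: 2 -> 1, Heidi: 4 -> 5. State: Uma=1, Trent=1, Heidi=5

Uma's final count: 1

Answer: 1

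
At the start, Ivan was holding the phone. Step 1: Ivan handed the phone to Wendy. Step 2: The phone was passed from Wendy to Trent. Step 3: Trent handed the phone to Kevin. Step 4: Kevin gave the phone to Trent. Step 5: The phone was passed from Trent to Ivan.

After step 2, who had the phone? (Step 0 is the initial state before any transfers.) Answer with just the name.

Answer: Trent

Derivation:
Tracking the phone holder through step 2:
After step 0 (start): Ivan
After step 1: Wendy
After step 2: Trent

At step 2, the holder is Trent.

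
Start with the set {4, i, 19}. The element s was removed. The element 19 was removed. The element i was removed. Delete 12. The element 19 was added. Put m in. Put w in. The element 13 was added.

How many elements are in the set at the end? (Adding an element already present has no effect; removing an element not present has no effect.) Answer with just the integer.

Tracking the set through each operation:
Start: {19, 4, i}
Event 1 (remove s): not present, no change. Set: {19, 4, i}
Event 2 (remove 19): removed. Set: {4, i}
Event 3 (remove i): removed. Set: {4}
Event 4 (remove 12): not present, no change. Set: {4}
Event 5 (add 19): added. Set: {19, 4}
Event 6 (add m): added. Set: {19, 4, m}
Event 7 (add w): added. Set: {19, 4, m, w}
Event 8 (add 13): added. Set: {13, 19, 4, m, w}

Final set: {13, 19, 4, m, w} (size 5)

Answer: 5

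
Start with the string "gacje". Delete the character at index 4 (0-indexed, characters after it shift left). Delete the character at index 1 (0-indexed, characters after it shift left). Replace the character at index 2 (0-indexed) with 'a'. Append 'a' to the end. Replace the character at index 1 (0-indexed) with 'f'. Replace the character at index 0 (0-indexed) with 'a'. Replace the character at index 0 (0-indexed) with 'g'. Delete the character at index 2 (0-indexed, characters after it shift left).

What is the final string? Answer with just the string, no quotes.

Applying each edit step by step:
Start: "gacje"
Op 1 (delete idx 4 = 'e'): "gacje" -> "gacj"
Op 2 (delete idx 1 = 'a'): "gacj" -> "gcj"
Op 3 (replace idx 2: 'j' -> 'a'): "gcj" -> "gca"
Op 4 (append 'a'): "gca" -> "gcaa"
Op 5 (replace idx 1: 'c' -> 'f'): "gcaa" -> "gfaa"
Op 6 (replace idx 0: 'g' -> 'a'): "gfaa" -> "afaa"
Op 7 (replace idx 0: 'a' -> 'g'): "afaa" -> "gfaa"
Op 8 (delete idx 2 = 'a'): "gfaa" -> "gfa"

Answer: gfa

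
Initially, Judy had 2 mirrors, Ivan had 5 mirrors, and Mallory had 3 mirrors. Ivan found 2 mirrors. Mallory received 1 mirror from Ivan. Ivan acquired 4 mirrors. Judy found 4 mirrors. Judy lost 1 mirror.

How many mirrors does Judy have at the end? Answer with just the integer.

Tracking counts step by step:
Start: Judy=2, Ivan=5, Mallory=3
Event 1 (Ivan +2): Ivan: 5 -> 7. State: Judy=2, Ivan=7, Mallory=3
Event 2 (Ivan -> Mallory, 1): Ivan: 7 -> 6, Mallory: 3 -> 4. State: Judy=2, Ivan=6, Mallory=4
Event 3 (Ivan +4): Ivan: 6 -> 10. State: Judy=2, Ivan=10, Mallory=4
Event 4 (Judy +4): Judy: 2 -> 6. State: Judy=6, Ivan=10, Mallory=4
Event 5 (Judy -1): Judy: 6 -> 5. State: Judy=5, Ivan=10, Mallory=4

Judy's final count: 5

Answer: 5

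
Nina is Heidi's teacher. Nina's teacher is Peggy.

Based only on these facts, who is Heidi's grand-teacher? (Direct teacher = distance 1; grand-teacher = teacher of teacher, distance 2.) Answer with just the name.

Reconstructing the teacher chain from the given facts:
  Peggy -> Nina -> Heidi
(each arrow means 'teacher of the next')
Positions in the chain (0 = top):
  position of Peggy: 0
  position of Nina: 1
  position of Heidi: 2

Heidi is at position 2; the grand-teacher is 2 steps up the chain, i.e. position 0: Peggy.

Answer: Peggy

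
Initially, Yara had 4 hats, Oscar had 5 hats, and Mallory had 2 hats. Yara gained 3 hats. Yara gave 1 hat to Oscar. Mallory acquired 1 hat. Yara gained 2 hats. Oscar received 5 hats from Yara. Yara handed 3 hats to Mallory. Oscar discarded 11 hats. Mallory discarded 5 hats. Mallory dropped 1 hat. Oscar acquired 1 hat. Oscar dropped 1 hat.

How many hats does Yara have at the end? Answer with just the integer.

Tracking counts step by step:
Start: Yara=4, Oscar=5, Mallory=2
Event 1 (Yara +3): Yara: 4 -> 7. State: Yara=7, Oscar=5, Mallory=2
Event 2 (Yara -> Oscar, 1): Yara: 7 -> 6, Oscar: 5 -> 6. State: Yara=6, Oscar=6, Mallory=2
Event 3 (Mallory +1): Mallory: 2 -> 3. State: Yara=6, Oscar=6, Mallory=3
Event 4 (Yara +2): Yara: 6 -> 8. State: Yara=8, Oscar=6, Mallory=3
Event 5 (Yara -> Oscar, 5): Yara: 8 -> 3, Oscar: 6 -> 11. State: Yara=3, Oscar=11, Mallory=3
Event 6 (Yara -> Mallory, 3): Yara: 3 -> 0, Mallory: 3 -> 6. State: Yara=0, Oscar=11, Mallory=6
Event 7 (Oscar -11): Oscar: 11 -> 0. State: Yara=0, Oscar=0, Mallory=6
Event 8 (Mallory -5): Mallory: 6 -> 1. State: Yara=0, Oscar=0, Mallory=1
Event 9 (Mallory -1): Mallory: 1 -> 0. State: Yara=0, Oscar=0, Mallory=0
Event 10 (Oscar +1): Oscar: 0 -> 1. State: Yara=0, Oscar=1, Mallory=0
Event 11 (Oscar -1): Oscar: 1 -> 0. State: Yara=0, Oscar=0, Mallory=0

Yara's final count: 0

Answer: 0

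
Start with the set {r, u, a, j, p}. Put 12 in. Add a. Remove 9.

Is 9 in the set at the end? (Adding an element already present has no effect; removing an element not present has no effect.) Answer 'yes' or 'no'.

Tracking the set through each operation:
Start: {a, j, p, r, u}
Event 1 (add 12): added. Set: {12, a, j, p, r, u}
Event 2 (add a): already present, no change. Set: {12, a, j, p, r, u}
Event 3 (remove 9): not present, no change. Set: {12, a, j, p, r, u}

Final set: {12, a, j, p, r, u} (size 6)
9 is NOT in the final set.

Answer: no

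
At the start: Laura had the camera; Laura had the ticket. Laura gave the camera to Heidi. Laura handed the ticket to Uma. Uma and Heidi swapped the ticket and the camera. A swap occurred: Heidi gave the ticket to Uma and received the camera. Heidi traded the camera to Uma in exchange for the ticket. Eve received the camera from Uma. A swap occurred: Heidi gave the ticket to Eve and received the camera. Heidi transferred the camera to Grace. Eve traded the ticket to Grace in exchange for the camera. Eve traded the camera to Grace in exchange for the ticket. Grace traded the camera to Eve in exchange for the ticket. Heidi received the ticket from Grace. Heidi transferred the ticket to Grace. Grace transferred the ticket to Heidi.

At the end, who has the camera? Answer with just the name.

Answer: Eve

Derivation:
Tracking all object holders:
Start: camera:Laura, ticket:Laura
Event 1 (give camera: Laura -> Heidi). State: camera:Heidi, ticket:Laura
Event 2 (give ticket: Laura -> Uma). State: camera:Heidi, ticket:Uma
Event 3 (swap ticket<->camera: now ticket:Heidi, camera:Uma). State: camera:Uma, ticket:Heidi
Event 4 (swap ticket<->camera: now ticket:Uma, camera:Heidi). State: camera:Heidi, ticket:Uma
Event 5 (swap camera<->ticket: now camera:Uma, ticket:Heidi). State: camera:Uma, ticket:Heidi
Event 6 (give camera: Uma -> Eve). State: camera:Eve, ticket:Heidi
Event 7 (swap ticket<->camera: now ticket:Eve, camera:Heidi). State: camera:Heidi, ticket:Eve
Event 8 (give camera: Heidi -> Grace). State: camera:Grace, ticket:Eve
Event 9 (swap ticket<->camera: now ticket:Grace, camera:Eve). State: camera:Eve, ticket:Grace
Event 10 (swap camera<->ticket: now camera:Grace, ticket:Eve). State: camera:Grace, ticket:Eve
Event 11 (swap camera<->ticket: now camera:Eve, ticket:Grace). State: camera:Eve, ticket:Grace
Event 12 (give ticket: Grace -> Heidi). State: camera:Eve, ticket:Heidi
Event 13 (give ticket: Heidi -> Grace). State: camera:Eve, ticket:Grace
Event 14 (give ticket: Grace -> Heidi). State: camera:Eve, ticket:Heidi

Final state: camera:Eve, ticket:Heidi
The camera is held by Eve.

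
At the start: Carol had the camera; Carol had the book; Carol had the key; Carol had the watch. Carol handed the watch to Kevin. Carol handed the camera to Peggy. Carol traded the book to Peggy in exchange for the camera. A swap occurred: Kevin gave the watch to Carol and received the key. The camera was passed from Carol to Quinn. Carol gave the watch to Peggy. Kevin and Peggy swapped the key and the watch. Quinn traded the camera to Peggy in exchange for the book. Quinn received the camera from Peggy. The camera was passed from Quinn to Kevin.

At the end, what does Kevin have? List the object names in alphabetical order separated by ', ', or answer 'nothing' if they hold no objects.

Tracking all object holders:
Start: camera:Carol, book:Carol, key:Carol, watch:Carol
Event 1 (give watch: Carol -> Kevin). State: camera:Carol, book:Carol, key:Carol, watch:Kevin
Event 2 (give camera: Carol -> Peggy). State: camera:Peggy, book:Carol, key:Carol, watch:Kevin
Event 3 (swap book<->camera: now book:Peggy, camera:Carol). State: camera:Carol, book:Peggy, key:Carol, watch:Kevin
Event 4 (swap watch<->key: now watch:Carol, key:Kevin). State: camera:Carol, book:Peggy, key:Kevin, watch:Carol
Event 5 (give camera: Carol -> Quinn). State: camera:Quinn, book:Peggy, key:Kevin, watch:Carol
Event 6 (give watch: Carol -> Peggy). State: camera:Quinn, book:Peggy, key:Kevin, watch:Peggy
Event 7 (swap key<->watch: now key:Peggy, watch:Kevin). State: camera:Quinn, book:Peggy, key:Peggy, watch:Kevin
Event 8 (swap camera<->book: now camera:Peggy, book:Quinn). State: camera:Peggy, book:Quinn, key:Peggy, watch:Kevin
Event 9 (give camera: Peggy -> Quinn). State: camera:Quinn, book:Quinn, key:Peggy, watch:Kevin
Event 10 (give camera: Quinn -> Kevin). State: camera:Kevin, book:Quinn, key:Peggy, watch:Kevin

Final state: camera:Kevin, book:Quinn, key:Peggy, watch:Kevin
Kevin holds: camera, watch.

Answer: camera, watch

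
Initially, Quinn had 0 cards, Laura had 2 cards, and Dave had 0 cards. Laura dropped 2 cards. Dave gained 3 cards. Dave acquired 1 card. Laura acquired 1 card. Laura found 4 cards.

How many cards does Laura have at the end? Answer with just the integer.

Tracking counts step by step:
Start: Quinn=0, Laura=2, Dave=0
Event 1 (Laura -2): Laura: 2 -> 0. State: Quinn=0, Laura=0, Dave=0
Event 2 (Dave +3): Dave: 0 -> 3. State: Quinn=0, Laura=0, Dave=3
Event 3 (Dave +1): Dave: 3 -> 4. State: Quinn=0, Laura=0, Dave=4
Event 4 (Laura +1): Laura: 0 -> 1. State: Quinn=0, Laura=1, Dave=4
Event 5 (Laura +4): Laura: 1 -> 5. State: Quinn=0, Laura=5, Dave=4

Laura's final count: 5

Answer: 5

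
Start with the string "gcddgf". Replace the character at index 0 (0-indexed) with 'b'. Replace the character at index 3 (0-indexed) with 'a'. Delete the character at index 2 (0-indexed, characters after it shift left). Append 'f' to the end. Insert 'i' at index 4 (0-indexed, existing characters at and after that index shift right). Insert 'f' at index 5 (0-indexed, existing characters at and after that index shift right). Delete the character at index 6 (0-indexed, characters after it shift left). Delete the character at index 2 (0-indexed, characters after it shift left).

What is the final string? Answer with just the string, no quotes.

Answer: bcgiff

Derivation:
Applying each edit step by step:
Start: "gcddgf"
Op 1 (replace idx 0: 'g' -> 'b'): "gcddgf" -> "bcddgf"
Op 2 (replace idx 3: 'd' -> 'a'): "bcddgf" -> "bcdagf"
Op 3 (delete idx 2 = 'd'): "bcdagf" -> "bcagf"
Op 4 (append 'f'): "bcagf" -> "bcagff"
Op 5 (insert 'i' at idx 4): "bcagff" -> "bcagiff"
Op 6 (insert 'f' at idx 5): "bcagiff" -> "bcagifff"
Op 7 (delete idx 6 = 'f'): "bcagifff" -> "bcagiff"
Op 8 (delete idx 2 = 'a'): "bcagiff" -> "bcgiff"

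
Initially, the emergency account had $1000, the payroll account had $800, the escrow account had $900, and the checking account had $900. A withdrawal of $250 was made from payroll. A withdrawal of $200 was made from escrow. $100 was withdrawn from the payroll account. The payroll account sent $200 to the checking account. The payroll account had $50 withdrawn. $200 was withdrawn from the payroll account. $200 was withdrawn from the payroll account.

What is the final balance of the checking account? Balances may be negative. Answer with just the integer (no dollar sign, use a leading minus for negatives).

Answer: 1100

Derivation:
Tracking account balances step by step:
Start: emergency=1000, payroll=800, escrow=900, checking=900
Event 1 (withdraw 250 from payroll): payroll: 800 - 250 = 550. Balances: emergency=1000, payroll=550, escrow=900, checking=900
Event 2 (withdraw 200 from escrow): escrow: 900 - 200 = 700. Balances: emergency=1000, payroll=550, escrow=700, checking=900
Event 3 (withdraw 100 from payroll): payroll: 550 - 100 = 450. Balances: emergency=1000, payroll=450, escrow=700, checking=900
Event 4 (transfer 200 payroll -> checking): payroll: 450 - 200 = 250, checking: 900 + 200 = 1100. Balances: emergency=1000, payroll=250, escrow=700, checking=1100
Event 5 (withdraw 50 from payroll): payroll: 250 - 50 = 200. Balances: emergency=1000, payroll=200, escrow=700, checking=1100
Event 6 (withdraw 200 from payroll): payroll: 200 - 200 = 0. Balances: emergency=1000, payroll=0, escrow=700, checking=1100
Event 7 (withdraw 200 from payroll): payroll: 0 - 200 = -200. Balances: emergency=1000, payroll=-200, escrow=700, checking=1100

Final balance of checking: 1100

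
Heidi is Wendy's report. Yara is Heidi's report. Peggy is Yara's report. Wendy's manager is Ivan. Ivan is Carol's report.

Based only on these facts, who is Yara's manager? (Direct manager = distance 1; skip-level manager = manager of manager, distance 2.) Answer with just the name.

Answer: Heidi

Derivation:
Reconstructing the manager chain from the given facts:
  Carol -> Ivan -> Wendy -> Heidi -> Yara -> Peggy
(each arrow means 'manager of the next')
Positions in the chain (0 = top):
  position of Carol: 0
  position of Ivan: 1
  position of Wendy: 2
  position of Heidi: 3
  position of Yara: 4
  position of Peggy: 5

Yara is at position 4; the manager is 1 step up the chain, i.e. position 3: Heidi.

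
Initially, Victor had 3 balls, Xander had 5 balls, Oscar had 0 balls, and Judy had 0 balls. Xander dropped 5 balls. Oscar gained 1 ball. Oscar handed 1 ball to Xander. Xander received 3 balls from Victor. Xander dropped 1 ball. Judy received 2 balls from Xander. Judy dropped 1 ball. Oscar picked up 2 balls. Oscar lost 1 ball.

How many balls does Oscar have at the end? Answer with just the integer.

Tracking counts step by step:
Start: Victor=3, Xander=5, Oscar=0, Judy=0
Event 1 (Xander -5): Xander: 5 -> 0. State: Victor=3, Xander=0, Oscar=0, Judy=0
Event 2 (Oscar +1): Oscar: 0 -> 1. State: Victor=3, Xander=0, Oscar=1, Judy=0
Event 3 (Oscar -> Xander, 1): Oscar: 1 -> 0, Xander: 0 -> 1. State: Victor=3, Xander=1, Oscar=0, Judy=0
Event 4 (Victor -> Xander, 3): Victor: 3 -> 0, Xander: 1 -> 4. State: Victor=0, Xander=4, Oscar=0, Judy=0
Event 5 (Xander -1): Xander: 4 -> 3. State: Victor=0, Xander=3, Oscar=0, Judy=0
Event 6 (Xander -> Judy, 2): Xander: 3 -> 1, Judy: 0 -> 2. State: Victor=0, Xander=1, Oscar=0, Judy=2
Event 7 (Judy -1): Judy: 2 -> 1. State: Victor=0, Xander=1, Oscar=0, Judy=1
Event 8 (Oscar +2): Oscar: 0 -> 2. State: Victor=0, Xander=1, Oscar=2, Judy=1
Event 9 (Oscar -1): Oscar: 2 -> 1. State: Victor=0, Xander=1, Oscar=1, Judy=1

Oscar's final count: 1

Answer: 1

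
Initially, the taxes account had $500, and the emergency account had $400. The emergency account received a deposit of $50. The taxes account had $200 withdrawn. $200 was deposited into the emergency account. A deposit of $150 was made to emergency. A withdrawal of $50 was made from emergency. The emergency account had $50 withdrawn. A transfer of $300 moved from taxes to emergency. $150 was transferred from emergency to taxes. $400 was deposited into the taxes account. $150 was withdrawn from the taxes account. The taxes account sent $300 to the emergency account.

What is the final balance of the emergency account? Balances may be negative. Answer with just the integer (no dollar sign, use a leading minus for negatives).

Answer: 1150

Derivation:
Tracking account balances step by step:
Start: taxes=500, emergency=400
Event 1 (deposit 50 to emergency): emergency: 400 + 50 = 450. Balances: taxes=500, emergency=450
Event 2 (withdraw 200 from taxes): taxes: 500 - 200 = 300. Balances: taxes=300, emergency=450
Event 3 (deposit 200 to emergency): emergency: 450 + 200 = 650. Balances: taxes=300, emergency=650
Event 4 (deposit 150 to emergency): emergency: 650 + 150 = 800. Balances: taxes=300, emergency=800
Event 5 (withdraw 50 from emergency): emergency: 800 - 50 = 750. Balances: taxes=300, emergency=750
Event 6 (withdraw 50 from emergency): emergency: 750 - 50 = 700. Balances: taxes=300, emergency=700
Event 7 (transfer 300 taxes -> emergency): taxes: 300 - 300 = 0, emergency: 700 + 300 = 1000. Balances: taxes=0, emergency=1000
Event 8 (transfer 150 emergency -> taxes): emergency: 1000 - 150 = 850, taxes: 0 + 150 = 150. Balances: taxes=150, emergency=850
Event 9 (deposit 400 to taxes): taxes: 150 + 400 = 550. Balances: taxes=550, emergency=850
Event 10 (withdraw 150 from taxes): taxes: 550 - 150 = 400. Balances: taxes=400, emergency=850
Event 11 (transfer 300 taxes -> emergency): taxes: 400 - 300 = 100, emergency: 850 + 300 = 1150. Balances: taxes=100, emergency=1150

Final balance of emergency: 1150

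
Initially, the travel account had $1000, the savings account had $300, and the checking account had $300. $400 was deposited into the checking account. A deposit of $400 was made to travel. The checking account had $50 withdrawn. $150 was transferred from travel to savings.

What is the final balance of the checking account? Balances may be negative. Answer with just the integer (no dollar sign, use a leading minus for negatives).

Tracking account balances step by step:
Start: travel=1000, savings=300, checking=300
Event 1 (deposit 400 to checking): checking: 300 + 400 = 700. Balances: travel=1000, savings=300, checking=700
Event 2 (deposit 400 to travel): travel: 1000 + 400 = 1400. Balances: travel=1400, savings=300, checking=700
Event 3 (withdraw 50 from checking): checking: 700 - 50 = 650. Balances: travel=1400, savings=300, checking=650
Event 4 (transfer 150 travel -> savings): travel: 1400 - 150 = 1250, savings: 300 + 150 = 450. Balances: travel=1250, savings=450, checking=650

Final balance of checking: 650

Answer: 650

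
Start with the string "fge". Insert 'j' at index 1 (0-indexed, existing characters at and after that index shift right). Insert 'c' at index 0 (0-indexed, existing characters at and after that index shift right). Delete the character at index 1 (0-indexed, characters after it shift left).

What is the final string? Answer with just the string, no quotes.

Applying each edit step by step:
Start: "fge"
Op 1 (insert 'j' at idx 1): "fge" -> "fjge"
Op 2 (insert 'c' at idx 0): "fjge" -> "cfjge"
Op 3 (delete idx 1 = 'f'): "cfjge" -> "cjge"

Answer: cjge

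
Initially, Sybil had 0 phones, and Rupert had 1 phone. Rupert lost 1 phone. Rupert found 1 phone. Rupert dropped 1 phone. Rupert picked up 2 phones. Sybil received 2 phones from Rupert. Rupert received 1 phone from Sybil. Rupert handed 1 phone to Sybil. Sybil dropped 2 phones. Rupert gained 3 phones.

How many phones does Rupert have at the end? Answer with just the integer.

Answer: 3

Derivation:
Tracking counts step by step:
Start: Sybil=0, Rupert=1
Event 1 (Rupert -1): Rupert: 1 -> 0. State: Sybil=0, Rupert=0
Event 2 (Rupert +1): Rupert: 0 -> 1. State: Sybil=0, Rupert=1
Event 3 (Rupert -1): Rupert: 1 -> 0. State: Sybil=0, Rupert=0
Event 4 (Rupert +2): Rupert: 0 -> 2. State: Sybil=0, Rupert=2
Event 5 (Rupert -> Sybil, 2): Rupert: 2 -> 0, Sybil: 0 -> 2. State: Sybil=2, Rupert=0
Event 6 (Sybil -> Rupert, 1): Sybil: 2 -> 1, Rupert: 0 -> 1. State: Sybil=1, Rupert=1
Event 7 (Rupert -> Sybil, 1): Rupert: 1 -> 0, Sybil: 1 -> 2. State: Sybil=2, Rupert=0
Event 8 (Sybil -2): Sybil: 2 -> 0. State: Sybil=0, Rupert=0
Event 9 (Rupert +3): Rupert: 0 -> 3. State: Sybil=0, Rupert=3

Rupert's final count: 3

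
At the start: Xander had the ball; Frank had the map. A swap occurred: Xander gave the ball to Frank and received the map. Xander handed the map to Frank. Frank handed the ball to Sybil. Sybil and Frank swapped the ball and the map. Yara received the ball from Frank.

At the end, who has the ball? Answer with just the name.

Tracking all object holders:
Start: ball:Xander, map:Frank
Event 1 (swap ball<->map: now ball:Frank, map:Xander). State: ball:Frank, map:Xander
Event 2 (give map: Xander -> Frank). State: ball:Frank, map:Frank
Event 3 (give ball: Frank -> Sybil). State: ball:Sybil, map:Frank
Event 4 (swap ball<->map: now ball:Frank, map:Sybil). State: ball:Frank, map:Sybil
Event 5 (give ball: Frank -> Yara). State: ball:Yara, map:Sybil

Final state: ball:Yara, map:Sybil
The ball is held by Yara.

Answer: Yara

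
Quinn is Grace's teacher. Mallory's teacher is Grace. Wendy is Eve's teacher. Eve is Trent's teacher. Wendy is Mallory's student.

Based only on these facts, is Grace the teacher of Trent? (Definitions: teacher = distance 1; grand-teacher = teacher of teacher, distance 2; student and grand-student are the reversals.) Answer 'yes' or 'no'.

Answer: no

Derivation:
Reconstructing the teacher chain from the given facts:
  Quinn -> Grace -> Mallory -> Wendy -> Eve -> Trent
(each arrow means 'teacher of the next')
Positions in the chain (0 = top):
  position of Quinn: 0
  position of Grace: 1
  position of Mallory: 2
  position of Wendy: 3
  position of Eve: 4
  position of Trent: 5

Grace is at position 1, Trent is at position 5; signed distance (j - i) = 4.
'teacher' requires j - i = 1. Actual distance is 4, so the relation does NOT hold.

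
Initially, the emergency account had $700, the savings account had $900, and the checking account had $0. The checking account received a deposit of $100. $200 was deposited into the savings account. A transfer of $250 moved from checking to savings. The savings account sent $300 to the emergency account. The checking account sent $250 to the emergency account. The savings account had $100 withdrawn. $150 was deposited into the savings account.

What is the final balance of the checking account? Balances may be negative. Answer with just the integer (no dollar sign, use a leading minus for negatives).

Answer: -400

Derivation:
Tracking account balances step by step:
Start: emergency=700, savings=900, checking=0
Event 1 (deposit 100 to checking): checking: 0 + 100 = 100. Balances: emergency=700, savings=900, checking=100
Event 2 (deposit 200 to savings): savings: 900 + 200 = 1100. Balances: emergency=700, savings=1100, checking=100
Event 3 (transfer 250 checking -> savings): checking: 100 - 250 = -150, savings: 1100 + 250 = 1350. Balances: emergency=700, savings=1350, checking=-150
Event 4 (transfer 300 savings -> emergency): savings: 1350 - 300 = 1050, emergency: 700 + 300 = 1000. Balances: emergency=1000, savings=1050, checking=-150
Event 5 (transfer 250 checking -> emergency): checking: -150 - 250 = -400, emergency: 1000 + 250 = 1250. Balances: emergency=1250, savings=1050, checking=-400
Event 6 (withdraw 100 from savings): savings: 1050 - 100 = 950. Balances: emergency=1250, savings=950, checking=-400
Event 7 (deposit 150 to savings): savings: 950 + 150 = 1100. Balances: emergency=1250, savings=1100, checking=-400

Final balance of checking: -400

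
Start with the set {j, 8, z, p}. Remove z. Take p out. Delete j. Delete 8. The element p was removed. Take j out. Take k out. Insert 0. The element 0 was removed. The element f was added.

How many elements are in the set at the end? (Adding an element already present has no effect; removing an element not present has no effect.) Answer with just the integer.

Answer: 1

Derivation:
Tracking the set through each operation:
Start: {8, j, p, z}
Event 1 (remove z): removed. Set: {8, j, p}
Event 2 (remove p): removed. Set: {8, j}
Event 3 (remove j): removed. Set: {8}
Event 4 (remove 8): removed. Set: {}
Event 5 (remove p): not present, no change. Set: {}
Event 6 (remove j): not present, no change. Set: {}
Event 7 (remove k): not present, no change. Set: {}
Event 8 (add 0): added. Set: {0}
Event 9 (remove 0): removed. Set: {}
Event 10 (add f): added. Set: {f}

Final set: {f} (size 1)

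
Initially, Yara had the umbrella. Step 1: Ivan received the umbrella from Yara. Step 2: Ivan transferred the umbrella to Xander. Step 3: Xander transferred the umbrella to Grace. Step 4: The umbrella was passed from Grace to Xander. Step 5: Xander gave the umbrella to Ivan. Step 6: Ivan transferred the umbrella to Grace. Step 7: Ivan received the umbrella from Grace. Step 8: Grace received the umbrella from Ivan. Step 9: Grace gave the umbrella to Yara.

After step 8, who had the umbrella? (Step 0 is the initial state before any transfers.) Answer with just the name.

Answer: Grace

Derivation:
Tracking the umbrella holder through step 8:
After step 0 (start): Yara
After step 1: Ivan
After step 2: Xander
After step 3: Grace
After step 4: Xander
After step 5: Ivan
After step 6: Grace
After step 7: Ivan
After step 8: Grace

At step 8, the holder is Grace.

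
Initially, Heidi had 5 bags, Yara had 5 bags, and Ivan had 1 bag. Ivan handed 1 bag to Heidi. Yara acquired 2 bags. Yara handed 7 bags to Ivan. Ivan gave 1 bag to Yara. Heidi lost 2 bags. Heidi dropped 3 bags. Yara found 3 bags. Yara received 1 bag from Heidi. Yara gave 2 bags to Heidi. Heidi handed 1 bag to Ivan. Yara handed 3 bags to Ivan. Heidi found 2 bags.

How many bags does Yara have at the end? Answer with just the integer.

Tracking counts step by step:
Start: Heidi=5, Yara=5, Ivan=1
Event 1 (Ivan -> Heidi, 1): Ivan: 1 -> 0, Heidi: 5 -> 6. State: Heidi=6, Yara=5, Ivan=0
Event 2 (Yara +2): Yara: 5 -> 7. State: Heidi=6, Yara=7, Ivan=0
Event 3 (Yara -> Ivan, 7): Yara: 7 -> 0, Ivan: 0 -> 7. State: Heidi=6, Yara=0, Ivan=7
Event 4 (Ivan -> Yara, 1): Ivan: 7 -> 6, Yara: 0 -> 1. State: Heidi=6, Yara=1, Ivan=6
Event 5 (Heidi -2): Heidi: 6 -> 4. State: Heidi=4, Yara=1, Ivan=6
Event 6 (Heidi -3): Heidi: 4 -> 1. State: Heidi=1, Yara=1, Ivan=6
Event 7 (Yara +3): Yara: 1 -> 4. State: Heidi=1, Yara=4, Ivan=6
Event 8 (Heidi -> Yara, 1): Heidi: 1 -> 0, Yara: 4 -> 5. State: Heidi=0, Yara=5, Ivan=6
Event 9 (Yara -> Heidi, 2): Yara: 5 -> 3, Heidi: 0 -> 2. State: Heidi=2, Yara=3, Ivan=6
Event 10 (Heidi -> Ivan, 1): Heidi: 2 -> 1, Ivan: 6 -> 7. State: Heidi=1, Yara=3, Ivan=7
Event 11 (Yara -> Ivan, 3): Yara: 3 -> 0, Ivan: 7 -> 10. State: Heidi=1, Yara=0, Ivan=10
Event 12 (Heidi +2): Heidi: 1 -> 3. State: Heidi=3, Yara=0, Ivan=10

Yara's final count: 0

Answer: 0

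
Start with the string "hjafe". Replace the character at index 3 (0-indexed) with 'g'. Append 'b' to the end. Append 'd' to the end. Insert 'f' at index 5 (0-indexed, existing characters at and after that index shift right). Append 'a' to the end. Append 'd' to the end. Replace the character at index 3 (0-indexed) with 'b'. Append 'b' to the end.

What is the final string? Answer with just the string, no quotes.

Applying each edit step by step:
Start: "hjafe"
Op 1 (replace idx 3: 'f' -> 'g'): "hjafe" -> "hjage"
Op 2 (append 'b'): "hjage" -> "hjageb"
Op 3 (append 'd'): "hjageb" -> "hjagebd"
Op 4 (insert 'f' at idx 5): "hjagebd" -> "hjagefbd"
Op 5 (append 'a'): "hjagefbd" -> "hjagefbda"
Op 6 (append 'd'): "hjagefbda" -> "hjagefbdad"
Op 7 (replace idx 3: 'g' -> 'b'): "hjagefbdad" -> "hjabefbdad"
Op 8 (append 'b'): "hjabefbdad" -> "hjabefbdadb"

Answer: hjabefbdadb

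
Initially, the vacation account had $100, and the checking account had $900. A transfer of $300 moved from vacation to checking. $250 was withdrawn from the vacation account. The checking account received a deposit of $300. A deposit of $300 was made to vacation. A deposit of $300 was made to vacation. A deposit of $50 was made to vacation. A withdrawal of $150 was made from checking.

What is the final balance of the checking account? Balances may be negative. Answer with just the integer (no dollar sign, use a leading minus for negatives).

Answer: 1350

Derivation:
Tracking account balances step by step:
Start: vacation=100, checking=900
Event 1 (transfer 300 vacation -> checking): vacation: 100 - 300 = -200, checking: 900 + 300 = 1200. Balances: vacation=-200, checking=1200
Event 2 (withdraw 250 from vacation): vacation: -200 - 250 = -450. Balances: vacation=-450, checking=1200
Event 3 (deposit 300 to checking): checking: 1200 + 300 = 1500. Balances: vacation=-450, checking=1500
Event 4 (deposit 300 to vacation): vacation: -450 + 300 = -150. Balances: vacation=-150, checking=1500
Event 5 (deposit 300 to vacation): vacation: -150 + 300 = 150. Balances: vacation=150, checking=1500
Event 6 (deposit 50 to vacation): vacation: 150 + 50 = 200. Balances: vacation=200, checking=1500
Event 7 (withdraw 150 from checking): checking: 1500 - 150 = 1350. Balances: vacation=200, checking=1350

Final balance of checking: 1350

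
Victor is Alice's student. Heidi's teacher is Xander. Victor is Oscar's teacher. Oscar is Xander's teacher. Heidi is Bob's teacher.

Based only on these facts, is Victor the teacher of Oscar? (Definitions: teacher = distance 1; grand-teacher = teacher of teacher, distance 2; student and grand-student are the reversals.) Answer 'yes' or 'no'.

Answer: yes

Derivation:
Reconstructing the teacher chain from the given facts:
  Alice -> Victor -> Oscar -> Xander -> Heidi -> Bob
(each arrow means 'teacher of the next')
Positions in the chain (0 = top):
  position of Alice: 0
  position of Victor: 1
  position of Oscar: 2
  position of Xander: 3
  position of Heidi: 4
  position of Bob: 5

Victor is at position 1, Oscar is at position 2; signed distance (j - i) = 1.
'teacher' requires j - i = 1. Actual distance is 1, so the relation HOLDS.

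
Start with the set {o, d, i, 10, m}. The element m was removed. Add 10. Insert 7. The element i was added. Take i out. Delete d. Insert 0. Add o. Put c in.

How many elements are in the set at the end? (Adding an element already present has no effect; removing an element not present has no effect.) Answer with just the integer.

Answer: 5

Derivation:
Tracking the set through each operation:
Start: {10, d, i, m, o}
Event 1 (remove m): removed. Set: {10, d, i, o}
Event 2 (add 10): already present, no change. Set: {10, d, i, o}
Event 3 (add 7): added. Set: {10, 7, d, i, o}
Event 4 (add i): already present, no change. Set: {10, 7, d, i, o}
Event 5 (remove i): removed. Set: {10, 7, d, o}
Event 6 (remove d): removed. Set: {10, 7, o}
Event 7 (add 0): added. Set: {0, 10, 7, o}
Event 8 (add o): already present, no change. Set: {0, 10, 7, o}
Event 9 (add c): added. Set: {0, 10, 7, c, o}

Final set: {0, 10, 7, c, o} (size 5)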